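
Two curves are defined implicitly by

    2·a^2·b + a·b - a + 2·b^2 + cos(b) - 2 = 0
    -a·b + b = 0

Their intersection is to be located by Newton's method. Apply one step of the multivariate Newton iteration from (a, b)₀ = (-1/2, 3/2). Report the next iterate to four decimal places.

(1.2714, 1.7714)

At (-1/2, 3/2): F = (3.070737, 2.2500).
Jacobian J = [[4·a·b + b - 1, 2·a^2 + a + 4·b - sin(b)], [-b, -a + 1]].
At the point, J = [[-2.5000, 5.002505], [-1.5000, 1.5000]] (det J = 3.753758).
Solving J·Δ = −F gives Δ = (1.7714, 0.2714).
Then the next iterate is (a, b)₁ = (1.2714, 1.7714).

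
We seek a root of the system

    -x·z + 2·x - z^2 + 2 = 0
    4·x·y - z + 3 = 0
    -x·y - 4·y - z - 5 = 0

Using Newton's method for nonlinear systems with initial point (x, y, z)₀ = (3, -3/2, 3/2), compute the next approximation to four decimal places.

At (3, -3/2, 3/2): F = (1.2500, -16.5000, 4.0000).
Jacobian J = [[-z + 2, 0, -x - 2·z], [4·y, 4·x, -1], [-y, -x - 4, -1]].
At the point, J = [[0.5000, 0.0000, -6.0000], [-6.0000, 12.0000, -1.0000], [1.5000, -7.0000, -1.0000]] (det J = -153.5000).
Solving J·Δ = −F gives Δ = (-2.7932, -0.0236, -0.0244).
Then the next iterate is (x, y, z)₁ = (0.2068, -1.5236, 1.4756).

(0.2068, -1.5236, 1.4756)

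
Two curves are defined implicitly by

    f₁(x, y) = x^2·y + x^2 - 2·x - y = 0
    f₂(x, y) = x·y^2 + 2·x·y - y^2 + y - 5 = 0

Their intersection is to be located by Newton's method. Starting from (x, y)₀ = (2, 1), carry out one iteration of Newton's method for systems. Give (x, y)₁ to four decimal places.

(1.4545, 1.0909)

At (2, 1): F = (3.0000, 1.0000).
Jacobian J = [[2·x·y + 2·x - 2, x^2 - 1], [y^2 + 2·y, 2·x·y + 2·x - 2·y + 1]].
At the point, J = [[6.0000, 3.0000], [3.0000, 7.0000]] (det J = 33.0000).
Solving J·Δ = −F gives Δ = (-0.5455, 0.0909).
Then the next iterate is (x, y)₁ = (1.4545, 1.0909).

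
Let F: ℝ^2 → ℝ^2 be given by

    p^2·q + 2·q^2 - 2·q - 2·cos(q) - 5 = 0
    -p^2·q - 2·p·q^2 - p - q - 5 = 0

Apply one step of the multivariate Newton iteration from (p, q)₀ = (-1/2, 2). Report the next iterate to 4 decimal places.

(-0.9927, 1.8367)

At (-1/2, 2): F = (0.332294, -3.0000).
Jacobian J = [[2·p·q, p^2 + 4·q + 2·sin(q) - 2], [-2·p·q - 2·q^2 - 1, -p^2 - 4·p·q - 1]].
At the point, J = [[-2.0000, 8.068595], [-7.0000, 2.7500]] (det J = 50.980164).
Solving J·Δ = −F gives Δ = (-0.4927, -0.1633).
Then the next iterate is (p, q)₁ = (-0.9927, 1.8367).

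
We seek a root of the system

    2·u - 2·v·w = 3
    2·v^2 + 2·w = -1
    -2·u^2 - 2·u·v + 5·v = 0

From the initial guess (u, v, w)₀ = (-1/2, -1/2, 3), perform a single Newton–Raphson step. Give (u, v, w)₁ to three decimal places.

At (-1/2, -1/2, 3): F = (-1.000, 7.500, -3.500).
Jacobian J = [[2, -2·w, -2·v], [0, 4·v, 2], [-4·u - 2·v, -2·u + 5, 0]].
At the point, J = [[2.000, -6.000, 1.000], [0.000, -2.000, 2.000], [3.000, 6.000, 0.000]] (det J = -54.000).
Solving J·Δ = −F gives Δ = (1.704, -0.269, -4.019).
Then the next iterate is (u, v, w)₁ = (1.204, -0.769, -1.019).

(1.204, -0.769, -1.019)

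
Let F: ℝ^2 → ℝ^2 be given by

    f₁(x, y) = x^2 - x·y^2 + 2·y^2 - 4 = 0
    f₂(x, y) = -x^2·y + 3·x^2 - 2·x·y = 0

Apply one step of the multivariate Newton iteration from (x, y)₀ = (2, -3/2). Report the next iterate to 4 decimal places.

(2.0000, 1.5000)

At (2, -3/2): F = (0.0000, 24.0000).
Jacobian J = [[2·x - y^2, -2·x·y + 4·y], [-2·x·y + 6·x - 2·y, -x^2 - 2·x]].
At the point, J = [[1.7500, 0.0000], [21.0000, -8.0000]] (det J = -14.0000).
Solving J·Δ = −F gives Δ = (0.0000, 3.0000).
Then the next iterate is (x, y)₁ = (2.0000, 1.5000).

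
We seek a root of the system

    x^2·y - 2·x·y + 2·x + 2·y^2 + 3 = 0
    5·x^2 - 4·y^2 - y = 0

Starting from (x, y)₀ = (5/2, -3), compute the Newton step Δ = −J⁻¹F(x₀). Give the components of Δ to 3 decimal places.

At (5/2, -3): F = (22.250, -1.750).
Jacobian J = [[2·x·y - 2·y + 2, x^2 - 2·x + 4·y], [10·x, -8·y - 1]].
At the point, J = [[-7.000, -10.750], [25.000, 23.000]] (det J = 107.750).
Solving J·Δ = −F gives Δ = (-4.575, 5.049).

(-4.575, 5.049)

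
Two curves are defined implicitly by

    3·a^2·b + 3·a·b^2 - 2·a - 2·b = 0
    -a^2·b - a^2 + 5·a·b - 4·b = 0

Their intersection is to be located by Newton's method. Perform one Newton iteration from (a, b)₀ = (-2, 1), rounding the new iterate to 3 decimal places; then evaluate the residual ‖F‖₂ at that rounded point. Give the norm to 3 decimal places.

6.199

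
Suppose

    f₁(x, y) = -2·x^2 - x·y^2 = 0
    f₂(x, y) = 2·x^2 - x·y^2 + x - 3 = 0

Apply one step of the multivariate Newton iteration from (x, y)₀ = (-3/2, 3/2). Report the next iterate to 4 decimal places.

(-1.0909, 1.4091)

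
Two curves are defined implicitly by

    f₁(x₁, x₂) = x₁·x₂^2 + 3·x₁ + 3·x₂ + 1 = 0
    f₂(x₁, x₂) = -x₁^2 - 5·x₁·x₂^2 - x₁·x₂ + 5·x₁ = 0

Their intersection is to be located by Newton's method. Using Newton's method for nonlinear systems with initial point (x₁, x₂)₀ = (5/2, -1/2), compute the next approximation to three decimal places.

(0.247, -1.106)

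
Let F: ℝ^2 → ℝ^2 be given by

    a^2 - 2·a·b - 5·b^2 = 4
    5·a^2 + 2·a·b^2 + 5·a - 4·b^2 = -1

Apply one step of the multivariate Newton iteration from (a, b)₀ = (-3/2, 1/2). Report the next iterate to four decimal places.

(-3.3333, 3.4167)

At (-3/2, 1/2): F = (-1.5000, 3.0000).
Jacobian J = [[2·a - 2·b, -2·a - 10·b], [10·a + 2·b^2 + 5, 4·a·b - 8·b]].
At the point, J = [[-4.0000, -2.0000], [-9.5000, -7.0000]] (det J = 9.0000).
Solving J·Δ = −F gives Δ = (-1.8333, 2.9167).
Then the next iterate is (a, b)₁ = (-3.3333, 3.4167).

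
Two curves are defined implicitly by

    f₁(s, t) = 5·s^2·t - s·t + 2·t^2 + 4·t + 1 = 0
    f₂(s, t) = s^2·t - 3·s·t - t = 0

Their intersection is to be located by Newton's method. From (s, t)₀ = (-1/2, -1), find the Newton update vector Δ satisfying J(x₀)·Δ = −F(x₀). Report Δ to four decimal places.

At (-1/2, -1): F = (-2.7500, -0.7500).
Jacobian J = [[10·s·t - t, 5·s^2 - s + 4·t + 4], [2·s·t - 3·t, s^2 - 3·s - 1]].
At the point, J = [[6.0000, 1.7500], [4.0000, 0.7500]] (det J = -2.5000).
Solving J·Δ = −F gives Δ = (-0.3000, 2.6000).

(-0.3000, 2.6000)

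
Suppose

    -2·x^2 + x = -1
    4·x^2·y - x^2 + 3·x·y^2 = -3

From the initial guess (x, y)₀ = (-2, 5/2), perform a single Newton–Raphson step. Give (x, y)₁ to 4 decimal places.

(-1.0000, 1.3750)

At (-2, 5/2): F = (-9.0000, 1.5000).
Jacobian J = [[-4·x + 1, 0], [8·x·y - 2·x + 3·y^2, 4·x^2 + 6·x·y]].
At the point, J = [[9.0000, 0.0000], [-17.2500, -14.0000]] (det J = -126.0000).
Solving J·Δ = −F gives Δ = (1.0000, -1.1250).
Then the next iterate is (x, y)₁ = (-1.0000, 1.3750).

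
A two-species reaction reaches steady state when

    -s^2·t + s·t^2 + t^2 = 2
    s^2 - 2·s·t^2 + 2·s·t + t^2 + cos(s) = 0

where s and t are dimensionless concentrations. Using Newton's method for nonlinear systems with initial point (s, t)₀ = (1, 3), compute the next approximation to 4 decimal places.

(1.3351, 1.7268)

At (1, 3): F = (13.0000, -1.459698).
Jacobian J = [[-2·s·t + t^2, -s^2 + 2·s·t + 2·t], [2·s - 2·t^2 + 2·t - sin(s), -4·s·t + 2·s + 2·t]].
At the point, J = [[3.0000, 11.0000], [-10.841471, -4.0000]] (det J = 107.256181).
Solving J·Δ = −F gives Δ = (0.3351, -1.2732).
Then the next iterate is (s, t)₁ = (1.3351, 1.7268).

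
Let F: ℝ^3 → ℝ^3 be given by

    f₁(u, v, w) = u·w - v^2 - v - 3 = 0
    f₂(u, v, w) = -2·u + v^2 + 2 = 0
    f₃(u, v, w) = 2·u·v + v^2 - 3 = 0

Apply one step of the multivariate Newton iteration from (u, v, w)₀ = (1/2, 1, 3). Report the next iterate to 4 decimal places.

(1.3000, 0.8000, 4.0000)

At (1/2, 1, 3): F = (-3.5000, 2.0000, -1.0000).
Jacobian J = [[w, -2·v - 1, u], [-2, 2·v, 0], [2·v, 2·u + 2·v, 0]].
At the point, J = [[3.0000, -3.0000, 0.5000], [-2.0000, 2.0000, 0.0000], [2.0000, 3.0000, 0.0000]] (det J = -5.0000).
Solving J·Δ = −F gives Δ = (0.8000, -0.2000, 1.0000).
Then the next iterate is (u, v, w)₁ = (1.3000, 0.8000, 4.0000).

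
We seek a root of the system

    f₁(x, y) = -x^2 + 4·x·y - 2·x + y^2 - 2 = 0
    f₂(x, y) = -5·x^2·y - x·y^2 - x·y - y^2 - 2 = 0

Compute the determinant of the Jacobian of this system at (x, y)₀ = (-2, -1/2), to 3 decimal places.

-87.750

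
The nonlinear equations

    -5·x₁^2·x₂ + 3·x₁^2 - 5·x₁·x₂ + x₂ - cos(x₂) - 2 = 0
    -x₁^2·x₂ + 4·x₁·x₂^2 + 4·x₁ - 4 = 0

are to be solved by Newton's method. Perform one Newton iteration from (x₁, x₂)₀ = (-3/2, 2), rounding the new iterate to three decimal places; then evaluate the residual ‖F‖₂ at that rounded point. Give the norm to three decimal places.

At (-3/2, 2): F = (-0.33385, -38.500).
Jacobian J = [[-10·x₁·x₂ + 6·x₁ - 5·x₂, -5·x₁^2 - 5·x₁ + sin(x₂) + 1], [-2·x₁·x₂ + 4·x₂^2 + 4, -x₁^2 + 8·x₁·x₂]].
At the point, J = [[11.000, -1.84070], [26.000, -26.250]] (det J = -240.89173).
Solving J·Δ = −F gives Δ = (-0.258, -1.722).
Then the next iterate is (x₁, x₂)₁ = (-1.758, 0.278).
Re-evaluating at (-1.758, 0.278): F = (4.73582, -12.43464), so ‖F‖₂ = 13.306.

13.306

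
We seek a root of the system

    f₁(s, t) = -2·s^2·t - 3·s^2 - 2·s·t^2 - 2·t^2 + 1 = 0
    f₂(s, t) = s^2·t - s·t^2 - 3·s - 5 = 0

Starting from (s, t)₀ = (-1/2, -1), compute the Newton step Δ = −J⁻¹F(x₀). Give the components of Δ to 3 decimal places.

(-0.964, -0.476)

At (-1/2, -1): F = (-0.250, -3.250).
Jacobian J = [[-4·s·t - 6·s - 2·t^2, -2·s^2 - 4·s·t - 4·t], [2·s·t - t^2 - 3, s^2 - 2·s·t]].
At the point, J = [[-1.000, 1.500], [-3.000, -0.750]] (det J = 5.250).
Solving J·Δ = −F gives Δ = (-0.964, -0.476).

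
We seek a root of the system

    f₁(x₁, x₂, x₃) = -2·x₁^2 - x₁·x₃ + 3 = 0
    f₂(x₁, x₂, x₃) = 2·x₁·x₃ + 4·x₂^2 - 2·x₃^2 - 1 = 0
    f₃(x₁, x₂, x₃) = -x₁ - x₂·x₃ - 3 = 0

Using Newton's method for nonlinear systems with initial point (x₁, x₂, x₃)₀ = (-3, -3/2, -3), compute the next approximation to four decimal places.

(-1.7714, -0.5190, -1.1429)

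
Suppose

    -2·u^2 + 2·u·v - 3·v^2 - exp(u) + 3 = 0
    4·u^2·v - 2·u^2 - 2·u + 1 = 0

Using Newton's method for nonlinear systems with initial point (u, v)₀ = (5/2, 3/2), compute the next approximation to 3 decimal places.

At (5/2, 3/2): F = (-20.93249, 21.000).
Jacobian J = [[-4·u + 2·v - exp(u), 2·u - 6·v], [8·u·v - 4·u - 2, 4·u^2]].
At the point, J = [[-19.18249, -4.000], [18.000, 25.000]] (det J = -407.56235).
Solving J·Δ = −F gives Δ = (-1.078, -0.064).
Then the next iterate is (u, v)₁ = (1.422, 1.436).

(1.422, 1.436)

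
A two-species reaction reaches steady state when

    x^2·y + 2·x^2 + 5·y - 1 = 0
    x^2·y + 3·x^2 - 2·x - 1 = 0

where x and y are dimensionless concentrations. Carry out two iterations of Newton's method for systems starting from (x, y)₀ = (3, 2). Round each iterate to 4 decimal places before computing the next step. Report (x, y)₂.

(1.5385, -0.2515)

At (3, 2): F = (45.0000, 38.0000).
Jacobian J = [[2·x·y + 4·x, x^2 + 5], [2·x·y + 6·x - 2, x^2]].
At the point, J = [[24.0000, 14.0000], [28.0000, 9.0000]] (det J = -176.0000).
Solving J·Δ = −F gives Δ = (-0.7216, -1.9773).
Then the next iterate is (x, y)₁ = (2.2784, 0.0227).
Round to (2.2784, 0.0227) and repeat: F = (9.613551, 10.134358), J = [[9.217039, 10.191107], [11.773839, 5.191107]].
Δ = (-0.7399, -0.2742), so (x, y)₂ = (1.5385, -0.2515).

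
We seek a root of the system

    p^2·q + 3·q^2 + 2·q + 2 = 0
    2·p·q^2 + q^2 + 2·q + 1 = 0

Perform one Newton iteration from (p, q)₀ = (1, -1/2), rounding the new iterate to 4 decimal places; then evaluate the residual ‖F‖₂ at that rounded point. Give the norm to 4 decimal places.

At (1, -1/2): F = (1.2500, 0.7500).
Jacobian J = [[2·p·q, p^2 + 6·q + 2], [2·q^2, 4·p·q + 2·q + 2]].
At the point, J = [[-1.0000, 0.0000], [0.5000, -1.0000]] (det J = 1.0000).
Solving J·Δ = −F gives Δ = (1.2500, 1.3750).
Then the next iterate is (p, q)₁ = (2.2500, 0.8750).
Re-evaluating at (2.2500, 0.8750): F = (10.476562, 6.960938), so ‖F‖₂ = 12.5783.

12.5783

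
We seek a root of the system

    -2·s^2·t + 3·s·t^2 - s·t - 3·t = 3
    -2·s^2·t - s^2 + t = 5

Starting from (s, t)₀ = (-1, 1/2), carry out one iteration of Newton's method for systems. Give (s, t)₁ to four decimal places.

(0.5437, 0.1748)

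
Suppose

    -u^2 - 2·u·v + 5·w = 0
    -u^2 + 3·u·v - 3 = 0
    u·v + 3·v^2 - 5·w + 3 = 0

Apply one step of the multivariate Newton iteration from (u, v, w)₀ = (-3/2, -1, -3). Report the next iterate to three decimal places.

(-2.250, -1.167, 1.900)

At (-3/2, -1, -3): F = (-20.250, -0.750, 22.500).
Jacobian J = [[-2·u - 2·v, -2·u, 5], [-2·u + 3·v, 3·u, 0], [v, u + 6·v, -5]].
At the point, J = [[5.000, 3.000, 5.000], [0.000, -4.500, 0.000], [-1.000, -7.500, -5.000]] (det J = 90.000).
Solving J·Δ = −F gives Δ = (-0.750, -0.167, 4.900).
Then the next iterate is (u, v, w)₁ = (-2.250, -1.167, 1.900).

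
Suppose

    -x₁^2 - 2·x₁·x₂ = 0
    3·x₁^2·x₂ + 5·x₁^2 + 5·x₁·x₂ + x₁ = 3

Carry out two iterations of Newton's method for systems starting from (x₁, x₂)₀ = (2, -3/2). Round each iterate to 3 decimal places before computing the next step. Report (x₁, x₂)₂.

(1.328, -0.681)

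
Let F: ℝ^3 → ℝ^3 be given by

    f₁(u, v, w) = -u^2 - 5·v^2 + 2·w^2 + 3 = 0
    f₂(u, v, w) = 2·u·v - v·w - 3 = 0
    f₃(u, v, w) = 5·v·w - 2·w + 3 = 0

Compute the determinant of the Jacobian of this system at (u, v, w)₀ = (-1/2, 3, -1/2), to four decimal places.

J = [[-2·u, -10·v, 4·w], [2·v, 2·u - w, -v], [0, 5·w, 5·v - 2]].
At the point, J = [[1.0000, -30.0000, -2.0000], [6.0000, -0.5000, -3.0000], [0.0000, -2.5000, 13.0000]].
det J = 2356.0000.

2356.0000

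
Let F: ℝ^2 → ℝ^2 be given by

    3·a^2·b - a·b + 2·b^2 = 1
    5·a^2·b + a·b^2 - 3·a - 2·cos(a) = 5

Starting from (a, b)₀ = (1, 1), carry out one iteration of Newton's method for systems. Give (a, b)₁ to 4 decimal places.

At (1, 1): F = (3.0000, -3.080605).
Jacobian J = [[6·a·b - b, 3·a^2 - a + 4·b], [10·a·b + b^2 + 2·sin(a) - 3, 5·a^2 + 2·a·b]].
At the point, J = [[5.0000, 6.0000], [9.682942, 7.0000]] (det J = -23.097652).
Solving J·Δ = −F gives Δ = (1.7094, -1.9245).
Then the next iterate is (a, b)₁ = (2.7094, -0.9245).

(2.7094, -0.9245)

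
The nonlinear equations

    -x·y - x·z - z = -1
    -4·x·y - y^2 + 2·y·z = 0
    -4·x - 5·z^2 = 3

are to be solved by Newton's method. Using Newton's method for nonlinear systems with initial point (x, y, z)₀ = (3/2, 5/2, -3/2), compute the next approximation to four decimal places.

(1.4758, 0.9435, -0.1565)

At (3/2, 5/2, -3/2): F = (1.0000, -28.7500, -20.2500).
Jacobian J = [[-y - z, -x, -x - 1], [-4·y, -4·x - 2·y + 2·z, 2·y], [-4, 0, -10·z]].
At the point, J = [[-1.0000, -1.5000, -2.5000], [-10.0000, -14.0000, 5.0000], [-4.0000, 0.0000, 15.0000]] (det J = 155.0000).
Solving J·Δ = −F gives Δ = (-0.0242, -1.5565, 1.3435).
Then the next iterate is (x, y, z)₁ = (1.4758, 0.9435, -0.1565).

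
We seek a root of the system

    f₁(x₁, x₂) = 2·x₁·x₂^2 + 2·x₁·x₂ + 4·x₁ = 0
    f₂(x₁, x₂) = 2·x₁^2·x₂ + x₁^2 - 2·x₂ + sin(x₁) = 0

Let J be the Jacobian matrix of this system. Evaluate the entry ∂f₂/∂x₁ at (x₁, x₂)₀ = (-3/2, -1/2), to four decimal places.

∂f₂/∂x₁ = 4·x₁·x₂ + 2·x₁ + cos(x₁).
At (-3/2, -1/2) this is 0.0707.

0.0707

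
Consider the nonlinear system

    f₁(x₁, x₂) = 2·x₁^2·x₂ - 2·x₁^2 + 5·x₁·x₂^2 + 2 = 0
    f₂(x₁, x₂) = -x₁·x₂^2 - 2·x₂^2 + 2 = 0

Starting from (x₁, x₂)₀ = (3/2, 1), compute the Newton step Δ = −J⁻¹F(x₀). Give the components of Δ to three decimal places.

(-2.403, 0.129)

At (3/2, 1): F = (9.500, -1.500).
Jacobian J = [[4·x₁·x₂ - 4·x₁ + 5·x₂^2, 2·x₁^2 + 10·x₁·x₂], [-x₂^2, -2·x₁·x₂ - 4·x₂]].
At the point, J = [[5.000, 19.500], [-1.000, -7.000]] (det J = -15.500).
Solving J·Δ = −F gives Δ = (-2.403, 0.129).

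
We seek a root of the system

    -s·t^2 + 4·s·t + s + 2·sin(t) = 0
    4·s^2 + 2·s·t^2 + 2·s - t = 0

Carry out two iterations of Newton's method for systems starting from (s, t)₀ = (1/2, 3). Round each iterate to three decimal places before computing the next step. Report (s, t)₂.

(0.135, 3.359)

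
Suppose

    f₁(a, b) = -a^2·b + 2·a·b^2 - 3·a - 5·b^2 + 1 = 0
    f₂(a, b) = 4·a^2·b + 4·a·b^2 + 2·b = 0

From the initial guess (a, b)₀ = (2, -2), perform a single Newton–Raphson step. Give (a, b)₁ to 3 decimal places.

(2.077, -2.374)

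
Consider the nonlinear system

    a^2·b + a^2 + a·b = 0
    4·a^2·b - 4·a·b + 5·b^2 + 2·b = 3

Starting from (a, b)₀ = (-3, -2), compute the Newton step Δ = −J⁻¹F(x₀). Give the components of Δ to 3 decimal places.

(1.889, -0.759)

At (-3, -2): F = (-3.000, -83.000).
Jacobian J = [[2·a·b + 2·a + b, a^2 + a], [8·a·b - 4·b, 4·a^2 - 4·a + 10·b + 2]].
At the point, J = [[4.000, 6.000], [56.000, 30.000]] (det J = -216.000).
Solving J·Δ = −F gives Δ = (1.889, -0.759).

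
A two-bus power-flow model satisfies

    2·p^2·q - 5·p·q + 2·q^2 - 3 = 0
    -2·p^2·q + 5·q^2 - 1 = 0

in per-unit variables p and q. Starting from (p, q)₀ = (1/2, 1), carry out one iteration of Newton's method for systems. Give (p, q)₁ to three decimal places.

(-0.949, 0.327)

At (1/2, 1): F = (-3.000, 3.500).
Jacobian J = [[4·p·q - 5·q, 2·p^2 - 5·p + 4·q], [-4·p·q, -2·p^2 + 10·q]].
At the point, J = [[-3.000, 2.000], [-2.000, 9.500]] (det J = -24.500).
Solving J·Δ = −F gives Δ = (-1.449, -0.673).
Then the next iterate is (p, q)₁ = (-0.949, 0.327).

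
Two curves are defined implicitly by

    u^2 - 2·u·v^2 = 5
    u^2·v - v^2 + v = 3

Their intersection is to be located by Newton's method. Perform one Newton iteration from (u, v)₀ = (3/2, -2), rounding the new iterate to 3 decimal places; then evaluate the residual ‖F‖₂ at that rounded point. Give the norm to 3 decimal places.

8.033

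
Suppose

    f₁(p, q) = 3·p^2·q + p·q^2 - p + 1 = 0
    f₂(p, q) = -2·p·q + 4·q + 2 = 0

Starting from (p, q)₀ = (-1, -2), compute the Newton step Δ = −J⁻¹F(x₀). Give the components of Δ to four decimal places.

(-0.3548, 1.9032)

At (-1, -2): F = (-8.0000, -10.0000).
Jacobian J = [[6·p·q + q^2 - 1, 3·p^2 + 2·p·q], [-2·q, -2·p + 4]].
At the point, J = [[15.0000, 7.0000], [4.0000, 6.0000]] (det J = 62.0000).
Solving J·Δ = −F gives Δ = (-0.3548, 1.9032).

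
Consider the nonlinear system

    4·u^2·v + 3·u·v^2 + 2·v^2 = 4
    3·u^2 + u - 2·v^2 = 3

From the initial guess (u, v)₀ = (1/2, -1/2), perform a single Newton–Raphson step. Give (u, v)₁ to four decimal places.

(2.2167, -2.8083)

At (1/2, -1/2): F = (-3.6250, -2.2500).
Jacobian J = [[8·u·v + 3·v^2, 4·u^2 + 6·u·v + 4·v], [6·u + 1, -4·v]].
At the point, J = [[-1.2500, -2.5000], [4.0000, 2.0000]] (det J = 7.5000).
Solving J·Δ = −F gives Δ = (1.7167, -2.3083).
Then the next iterate is (u, v)₁ = (2.2167, -2.8083).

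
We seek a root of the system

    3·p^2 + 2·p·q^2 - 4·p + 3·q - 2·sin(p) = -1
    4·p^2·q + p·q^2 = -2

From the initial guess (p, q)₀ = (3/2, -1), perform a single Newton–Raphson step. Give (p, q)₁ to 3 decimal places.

At (3/2, -1): F = (-0.24499, -5.500).
Jacobian J = [[6·p + 2·q^2 - 2·cos(p) - 4, 4·p·q + 3], [8·p·q + q^2, 4·p^2 + 2·p·q]].
At the point, J = [[6.85853, -3.000], [-11.000, 6.000]] (det J = 8.15115).
Solving J·Δ = −F gives Δ = (2.205, 4.958).
Then the next iterate is (p, q)₁ = (3.705, 3.958).

(3.705, 3.958)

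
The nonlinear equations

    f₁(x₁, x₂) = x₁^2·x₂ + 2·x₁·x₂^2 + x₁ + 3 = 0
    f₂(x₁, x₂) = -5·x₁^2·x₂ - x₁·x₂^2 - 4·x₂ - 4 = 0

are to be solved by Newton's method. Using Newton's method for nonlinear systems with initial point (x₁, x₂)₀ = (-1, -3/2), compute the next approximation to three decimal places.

(0.827, -3.147)

At (-1, -3/2): F = (-4.000, 11.750).
Jacobian J = [[2·x₁·x₂ + 2·x₂^2 + 1, x₁^2 + 4·x₁·x₂], [-10·x₁·x₂ - x₂^2, -5·x₁^2 - 2·x₁·x₂ - 4]].
At the point, J = [[8.500, 7.000], [-17.250, -12.000]] (det J = 18.750).
Solving J·Δ = −F gives Δ = (1.827, -1.647).
Then the next iterate is (x₁, x₂)₁ = (0.827, -3.147).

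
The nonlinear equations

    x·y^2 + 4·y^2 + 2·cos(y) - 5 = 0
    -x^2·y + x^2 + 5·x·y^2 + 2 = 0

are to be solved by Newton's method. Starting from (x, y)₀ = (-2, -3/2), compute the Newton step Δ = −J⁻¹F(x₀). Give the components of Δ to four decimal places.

(0.8090, 0.3650)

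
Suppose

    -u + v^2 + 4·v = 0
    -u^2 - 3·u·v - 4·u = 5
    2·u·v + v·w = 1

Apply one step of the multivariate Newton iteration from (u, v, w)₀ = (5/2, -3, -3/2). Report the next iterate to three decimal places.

(-3.333, -2.833, 6.528)

At (5/2, -3, -3/2): F = (-5.500, 1.250, -11.500).
Jacobian J = [[-1, 2·v + 4, 0], [-2·u - 3·v - 4, -3·u, 0], [2·v, 2·u + w, v]].
At the point, J = [[-1.000, -2.000, 0.000], [0.000, -7.500, 0.000], [-6.000, 3.500, -3.000]] (det J = -22.500).
Solving J·Δ = −F gives Δ = (-5.833, 0.167, 8.028).
Then the next iterate is (u, v, w)₁ = (-3.333, -2.833, 6.528).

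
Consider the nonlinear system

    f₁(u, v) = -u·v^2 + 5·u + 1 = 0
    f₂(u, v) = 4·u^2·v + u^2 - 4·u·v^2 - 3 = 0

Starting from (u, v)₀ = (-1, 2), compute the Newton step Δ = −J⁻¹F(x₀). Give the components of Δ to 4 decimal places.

At (-1, 2): F = (0.0000, 22.0000).
Jacobian J = [[-v^2 + 5, -2·u·v], [8·u·v + 2·u - 4·v^2, 4·u^2 - 8·u·v]].
At the point, J = [[1.0000, 4.0000], [-34.0000, 20.0000]] (det J = 156.0000).
Solving J·Δ = −F gives Δ = (0.5641, -0.1410).

(0.5641, -0.1410)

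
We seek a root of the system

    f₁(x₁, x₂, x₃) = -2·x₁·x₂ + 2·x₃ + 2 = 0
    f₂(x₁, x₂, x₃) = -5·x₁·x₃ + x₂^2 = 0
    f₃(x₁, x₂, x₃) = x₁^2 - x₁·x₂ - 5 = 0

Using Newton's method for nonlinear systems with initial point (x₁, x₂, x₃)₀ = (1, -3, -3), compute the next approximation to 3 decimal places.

(2.600, 4.000, -1.800)

At (1, -3, -3): F = (2.000, 24.000, -1.000).
Jacobian J = [[-2·x₂, -2·x₁, 2], [-5·x₃, 2·x₂, -5·x₁], [2·x₁ - x₂, -x₁, 0]].
At the point, J = [[6.000, -2.000, 2.000], [15.000, -6.000, -5.000], [5.000, -1.000, 0.000]] (det J = 50.000).
Solving J·Δ = −F gives Δ = (1.600, 7.000, 1.200).
Then the next iterate is (x₁, x₂, x₃)₁ = (2.600, 4.000, -1.800).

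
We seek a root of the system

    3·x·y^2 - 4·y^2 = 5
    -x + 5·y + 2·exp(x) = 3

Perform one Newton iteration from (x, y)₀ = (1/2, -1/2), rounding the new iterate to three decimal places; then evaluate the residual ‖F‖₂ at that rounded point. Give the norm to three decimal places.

At (1/2, -1/2): F = (-5.625, -2.70256).
Jacobian J = [[3·y^2, 6·x·y - 8·y], [2·exp(x) - 1, 5]].
At the point, J = [[0.750, 2.500], [2.29744, 5.000]] (det J = -1.99361).
Solving J·Δ = −F gives Δ = (-10.719, 5.466).
Then the next iterate is (x, y)₁ = (-10.219, 4.966).
Re-evaluating at (-10.219, 4.966): F = (-859.68168, 32.04907), so ‖F‖₂ = 860.279.

860.279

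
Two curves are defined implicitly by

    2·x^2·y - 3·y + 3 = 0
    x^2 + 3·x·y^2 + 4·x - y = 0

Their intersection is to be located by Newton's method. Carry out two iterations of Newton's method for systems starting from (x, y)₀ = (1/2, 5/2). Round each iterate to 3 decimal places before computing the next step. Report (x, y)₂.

At (1/2, 5/2): F = (-3.250, 9.125).
Jacobian J = [[4·x·y, 2·x^2 - 3], [2·x + 3·y^2 + 4, 6·x·y - 1]].
At the point, J = [[5.000, -2.500], [23.750, 6.500]] (det J = 91.875).
Solving J·Δ = −F gives Δ = (-0.018, -1.337).
Then the next iterate is (x, y)₁ = (0.482, 1.163).
Round to (0.482, 1.163) and repeat: F = (0.05139, 2.95314), J = [[2.24226, -2.53535], [9.02171, 2.36340]].
Δ = (-0.270, -0.219), so (x, y)₂ = (0.212, 0.944).

(0.212, 0.944)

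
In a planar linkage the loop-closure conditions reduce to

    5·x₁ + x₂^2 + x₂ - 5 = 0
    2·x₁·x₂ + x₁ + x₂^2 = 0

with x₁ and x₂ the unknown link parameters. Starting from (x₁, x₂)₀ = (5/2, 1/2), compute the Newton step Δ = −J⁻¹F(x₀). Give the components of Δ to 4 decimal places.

At (5/2, 1/2): F = (8.2500, 5.2500).
Jacobian J = [[5, 2·x₂ + 1], [2·x₂ + 1, 2·x₁ + 2·x₂]].
At the point, J = [[5.0000, 2.0000], [2.0000, 6.0000]] (det J = 26.0000).
Solving J·Δ = −F gives Δ = (-1.5000, -0.3750).

(-1.5000, -0.3750)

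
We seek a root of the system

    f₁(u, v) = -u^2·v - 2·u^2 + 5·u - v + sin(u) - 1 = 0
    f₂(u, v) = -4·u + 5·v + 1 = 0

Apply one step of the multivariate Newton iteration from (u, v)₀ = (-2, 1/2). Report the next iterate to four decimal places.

(-0.9693, -0.9754)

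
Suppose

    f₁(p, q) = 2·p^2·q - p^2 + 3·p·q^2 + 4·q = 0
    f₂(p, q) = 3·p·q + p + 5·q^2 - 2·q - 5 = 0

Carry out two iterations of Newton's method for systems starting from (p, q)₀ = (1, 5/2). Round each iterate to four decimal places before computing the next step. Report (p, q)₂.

At (1, 5/2): F = (32.7500, 29.7500).
Jacobian J = [[4·p·q - 2·p + 3·q^2, 2·p^2 + 6·p·q + 4], [3·q + 1, 3·p + 10·q - 2]].
At the point, J = [[26.7500, 21.0000], [8.5000, 26.0000]] (det J = 517.0000).
Solving J·Δ = −F gives Δ = (-0.4386, -1.0008).
Then the next iterate is (p, q)₁ = (0.5614, 1.4992).
Round to (0.5614, 1.4992) and repeat: F = (10.412045, 6.325956), J = [[8.986605, 9.680245], [5.4976, 14.6762]].
Δ = (-1.1640, 0.0050), so (p, q)₂ = (-0.6026, 1.5042).

(-0.6026, 1.5042)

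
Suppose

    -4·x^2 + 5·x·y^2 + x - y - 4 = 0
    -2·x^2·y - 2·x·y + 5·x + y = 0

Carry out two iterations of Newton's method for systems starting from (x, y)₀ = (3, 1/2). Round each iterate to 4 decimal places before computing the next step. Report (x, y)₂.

At (3, 1/2): F = (-33.7500, 3.5000).
Jacobian J = [[-8·x + 5·y^2 + 1, 10·x·y - 1], [-4·x·y - 2·y + 5, -2·x^2 - 2·x + 1]].
At the point, J = [[-21.7500, 14.0000], [-2.0000, -23.0000]] (det J = 528.2500).
Solving J·Δ = −F gives Δ = (-1.3767, 0.2719).
Then the next iterate is (x, y)₁ = (1.6233, 0.7719).
Round to (1.6233, 0.7719) and repeat: F = (-8.852961, 2.314278), J = [[-9.007252, 11.530253], [-1.555901, -7.516806]].
Δ = (-0.4654, 0.4042), so (x, y)₂ = (1.1579, 1.1761).

(1.1579, 1.1761)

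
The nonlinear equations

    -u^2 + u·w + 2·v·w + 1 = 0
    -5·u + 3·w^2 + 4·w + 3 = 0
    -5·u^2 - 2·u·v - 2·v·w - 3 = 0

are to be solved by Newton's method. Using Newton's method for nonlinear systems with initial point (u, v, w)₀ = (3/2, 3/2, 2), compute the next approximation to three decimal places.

At (3/2, 3/2, 2): F = (7.750, 15.500, -24.750).
Jacobian J = [[-2·u + w, 2·w, u + 2·v], [-5, 0, 6·w + 4], [-10·u - 2·v, -2·u - 2·w, -2·v]].
At the point, J = [[-1.000, 4.000, 4.500], [-5.000, 0.000, 16.000], [-18.000, -7.000, -3.000]] (det J = -1166.500).
Solving J·Δ = −F gives Δ = (-0.873, -0.759, -1.242).
Then the next iterate is (u, v, w)₁ = (0.627, 0.741, 0.758).

(0.627, 0.741, 0.758)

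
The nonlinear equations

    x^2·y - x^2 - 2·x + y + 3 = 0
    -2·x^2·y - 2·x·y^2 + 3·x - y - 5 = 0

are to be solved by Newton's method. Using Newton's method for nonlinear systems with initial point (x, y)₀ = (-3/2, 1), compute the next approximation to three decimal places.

(0.289, -0.053)

At (-3/2, 1): F = (7.000, -12.000).
Jacobian J = [[2·x·y - 2·x - 2, x^2 + 1], [-4·x·y - 2·y^2 + 3, -2·x^2 - 4·x·y - 1]].
At the point, J = [[-2.000, 3.250], [7.000, 0.500]] (det J = -23.750).
Solving J·Δ = −F gives Δ = (1.789, -1.053).
Then the next iterate is (x, y)₁ = (0.289, -0.053).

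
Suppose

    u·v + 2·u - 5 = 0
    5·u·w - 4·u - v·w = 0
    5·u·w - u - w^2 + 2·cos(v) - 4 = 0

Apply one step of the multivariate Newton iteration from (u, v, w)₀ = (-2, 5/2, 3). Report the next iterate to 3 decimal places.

(1.979, 4.453, 3.673)

At (-2, 5/2, 3): F = (-14.000, -29.500, -42.60229).
Jacobian J = [[v + 2, u, 0], [5·w - 4, -w, 5·u - v], [5·w - 1, -2·sin(v), 5·u - 2·w]].
At the point, J = [[4.500, -2.000, 0.000], [11.000, -3.000, -12.500], [14.000, -1.19694, -16.000]] (det J = 146.67188).
Solving J·Δ = −F gives Δ = (3.979, 1.953, 0.673).
Then the next iterate is (u, v, w)₁ = (1.979, 4.453, 3.673).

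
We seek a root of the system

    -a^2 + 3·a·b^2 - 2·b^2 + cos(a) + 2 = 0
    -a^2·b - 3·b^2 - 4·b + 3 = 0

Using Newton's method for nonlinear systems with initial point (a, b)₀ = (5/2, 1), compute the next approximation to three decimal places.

At (5/2, 1): F = (0.44886, -10.250).
Jacobian J = [[-2·a + 3·b^2 - sin(a), 6·a·b - 4·b], [-2·a·b, -a^2 - 6·b - 4]].
At the point, J = [[-2.59847, 11.000], [-5.000, -16.250]] (det J = 97.22517).
Solving J·Δ = −F gives Δ = (-1.085, -0.297).
Then the next iterate is (a, b)₁ = (1.415, 0.703).

(1.415, 0.703)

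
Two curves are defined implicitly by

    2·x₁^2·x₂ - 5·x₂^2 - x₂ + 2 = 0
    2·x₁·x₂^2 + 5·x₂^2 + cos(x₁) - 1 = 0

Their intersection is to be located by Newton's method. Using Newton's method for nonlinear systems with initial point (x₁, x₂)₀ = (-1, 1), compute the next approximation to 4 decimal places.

(-7.9047, 3.8465)

At (-1, 1): F = (-2.0000, 2.540302).
Jacobian J = [[4·x₁·x₂, 2·x₁^2 - 10·x₂ - 1], [2·x₂^2 - sin(x₁), 4·x₁·x₂ + 10·x₂]].
At the point, J = [[-4.0000, -9.0000], [2.841471, 6.0000]] (det J = 1.573239).
Solving J·Δ = −F gives Δ = (-6.9047, 2.8465).
Then the next iterate is (x₁, x₂)₁ = (-7.9047, 3.8465).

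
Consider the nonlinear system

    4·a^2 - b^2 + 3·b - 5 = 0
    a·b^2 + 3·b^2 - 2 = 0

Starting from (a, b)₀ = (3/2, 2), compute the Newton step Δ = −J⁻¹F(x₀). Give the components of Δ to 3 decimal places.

(-0.564, -0.764)

At (3/2, 2): F = (6.000, 16.000).
Jacobian J = [[8·a, -2·b + 3], [b^2, 2·a·b + 6·b]].
At the point, J = [[12.000, -1.000], [4.000, 18.000]] (det J = 220.000).
Solving J·Δ = −F gives Δ = (-0.564, -0.764).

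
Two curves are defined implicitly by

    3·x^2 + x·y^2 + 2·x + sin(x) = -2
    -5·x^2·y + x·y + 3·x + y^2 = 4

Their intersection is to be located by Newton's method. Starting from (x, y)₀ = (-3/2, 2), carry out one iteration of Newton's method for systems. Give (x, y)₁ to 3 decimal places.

At (-3/2, 2): F = (-1.24749, -30.000).
Jacobian J = [[6·x + y^2 + cos(x) + 2, 2·x·y], [-10·x·y + y + 3, -5·x^2 + x + 2·y]].
At the point, J = [[-2.92926, -6.000], [35.000, -8.750]] (det J = 235.63105).
Solving J·Δ = −F gives Δ = (0.718, -0.558).
Then the next iterate is (x, y)₁ = (-0.782, 1.442).

(-0.782, 1.442)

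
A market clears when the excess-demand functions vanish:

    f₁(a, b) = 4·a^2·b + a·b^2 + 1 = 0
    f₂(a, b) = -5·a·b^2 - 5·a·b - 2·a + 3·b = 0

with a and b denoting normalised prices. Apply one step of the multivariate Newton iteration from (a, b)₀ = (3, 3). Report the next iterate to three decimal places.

(2.122, 1.798)

At (3, 3): F = (136.000, -177.000).
Jacobian J = [[8·a·b + b^2, 4·a^2 + 2·a·b], [-5·b^2 - 5·b - 2, -10·a·b - 5·a + 3]].
At the point, J = [[81.000, 54.000], [-62.000, -102.000]] (det J = -4914.000).
Solving J·Δ = −F gives Δ = (-0.878, -1.202).
Then the next iterate is (a, b)₁ = (2.122, 1.798).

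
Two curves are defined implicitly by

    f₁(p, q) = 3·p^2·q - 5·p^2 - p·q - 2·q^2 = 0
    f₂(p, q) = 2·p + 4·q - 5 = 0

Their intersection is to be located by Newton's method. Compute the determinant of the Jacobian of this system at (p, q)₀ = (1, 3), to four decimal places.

J = [[6·p·q - 10·p - q, 3·p^2 - p - 4·q], [2, 4]].
At the point, J = [[5.0000, -10.0000], [2.0000, 4.0000]].
det J = 40.0000.

40.0000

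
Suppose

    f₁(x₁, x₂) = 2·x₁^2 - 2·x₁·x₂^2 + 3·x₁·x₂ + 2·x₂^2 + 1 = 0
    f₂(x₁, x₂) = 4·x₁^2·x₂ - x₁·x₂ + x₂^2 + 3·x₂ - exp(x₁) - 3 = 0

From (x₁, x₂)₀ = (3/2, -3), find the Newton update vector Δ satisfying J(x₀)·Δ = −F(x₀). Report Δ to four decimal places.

(-0.7969, 0.0253)

At (3/2, -3): F = (-17.0000, -29.981689).
Jacobian J = [[4·x₁ - 2·x₂^2 + 3·x₂, -4·x₁·x₂ + 3·x₁ + 4·x₂], [8·x₁·x₂ - x₂ - exp(x₁), 4·x₁^2 - x₁ + 2·x₂ + 3]].
At the point, J = [[-21.0000, 10.5000], [-37.481689, 4.5000]] (det J = 299.057735).
Solving J·Δ = −F gives Δ = (-0.7969, 0.0253).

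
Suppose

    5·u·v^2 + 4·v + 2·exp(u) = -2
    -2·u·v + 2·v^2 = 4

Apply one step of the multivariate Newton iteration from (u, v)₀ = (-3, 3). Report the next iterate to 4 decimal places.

At (-3, 3): F = (-120.900426, 32.0000).
Jacobian J = [[5·v^2 + 2·exp(u), 10·u·v + 4], [-2·v, -2·u + 4·v]].
At the point, J = [[45.099574, -86.0000], [-6.0000, 18.0000]] (det J = 295.792334).
Solving J·Δ = −F gives Δ = (-1.9466, -2.4266).
Then the next iterate is (u, v)₁ = (-4.9466, 0.5734).

(-4.9466, 0.5734)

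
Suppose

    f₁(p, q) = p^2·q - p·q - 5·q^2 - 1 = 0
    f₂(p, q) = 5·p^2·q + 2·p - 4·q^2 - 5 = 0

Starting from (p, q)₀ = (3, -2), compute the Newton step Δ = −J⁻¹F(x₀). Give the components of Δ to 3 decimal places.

(-0.798, 0.962)

At (3, -2): F = (-33.000, -105.000).
Jacobian J = [[2·p·q - q, p^2 - p - 10·q], [10·p·q + 2, 5·p^2 - 8·q]].
At the point, J = [[-10.000, 26.000], [-58.000, 61.000]] (det J = 898.000).
Solving J·Δ = −F gives Δ = (-0.798, 0.962).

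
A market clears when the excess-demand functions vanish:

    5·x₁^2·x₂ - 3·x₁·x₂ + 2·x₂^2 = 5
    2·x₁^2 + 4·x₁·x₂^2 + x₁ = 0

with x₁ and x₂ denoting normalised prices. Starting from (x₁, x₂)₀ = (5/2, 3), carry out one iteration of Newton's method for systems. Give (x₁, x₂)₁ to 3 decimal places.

At (5/2, 3): F = (84.250, 105.000).
Jacobian J = [[10·x₁·x₂ - 3·x₂, 5·x₁^2 - 3·x₁ + 4·x₂], [4·x₁ + 4·x₂^2 + 1, 8·x₁·x₂]].
At the point, J = [[66.000, 35.750], [47.000, 60.000]] (det J = 2279.750).
Solving J·Δ = −F gives Δ = (-0.571, -1.303).
Then the next iterate is (x₁, x₂)₁ = (1.929, 1.697).

(1.929, 1.697)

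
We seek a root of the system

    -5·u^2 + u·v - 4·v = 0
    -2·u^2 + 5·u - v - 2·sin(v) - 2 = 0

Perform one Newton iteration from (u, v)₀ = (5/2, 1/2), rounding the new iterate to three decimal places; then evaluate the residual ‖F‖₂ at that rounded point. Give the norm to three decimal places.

11.598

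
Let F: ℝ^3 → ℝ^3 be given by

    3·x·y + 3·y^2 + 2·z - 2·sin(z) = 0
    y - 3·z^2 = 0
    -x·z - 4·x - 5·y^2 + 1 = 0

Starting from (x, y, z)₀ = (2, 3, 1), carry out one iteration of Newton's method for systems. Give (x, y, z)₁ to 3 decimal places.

At (2, 3, 1): F = (45.31706, 0.000, -54.000).
Jacobian J = [[3·y, 3·x + 6·y, -2·cos(z) + 2], [0, 1, -6·z], [-z - 4, -10·y, -x]].
At the point, J = [[9.000, 24.000, 0.91940], [0.000, 1.000, -6.000], [-5.000, -30.000, -2.000]] (det J = -913.40302).
Solving J·Δ = −F gives Δ = (-0.462, -1.704, -0.284).
Then the next iterate is (x, y, z)₁ = (1.538, 1.296, 0.716).

(1.538, 1.296, 0.716)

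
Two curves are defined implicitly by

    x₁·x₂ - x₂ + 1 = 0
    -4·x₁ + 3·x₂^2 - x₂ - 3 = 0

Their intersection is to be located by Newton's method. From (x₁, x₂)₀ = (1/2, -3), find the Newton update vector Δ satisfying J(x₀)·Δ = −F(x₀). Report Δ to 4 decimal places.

(0.6364, 1.1818)

At (1/2, -3): F = (2.5000, 25.0000).
Jacobian J = [[x₂, x₁ - 1], [-4, 6·x₂ - 1]].
At the point, J = [[-3.0000, -0.5000], [-4.0000, -19.0000]] (det J = 55.0000).
Solving J·Δ = −F gives Δ = (0.6364, 1.1818).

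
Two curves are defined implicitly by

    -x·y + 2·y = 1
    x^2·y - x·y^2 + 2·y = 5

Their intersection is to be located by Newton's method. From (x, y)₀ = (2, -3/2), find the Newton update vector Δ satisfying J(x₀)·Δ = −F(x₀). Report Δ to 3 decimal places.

(0.667, 2.000)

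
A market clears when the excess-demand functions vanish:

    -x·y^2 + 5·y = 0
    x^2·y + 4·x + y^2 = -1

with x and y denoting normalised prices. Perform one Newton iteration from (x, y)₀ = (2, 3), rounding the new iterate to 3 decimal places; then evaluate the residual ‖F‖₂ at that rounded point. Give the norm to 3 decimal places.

1298.158

At (2, 3): F = (-3.000, 30.000).
Jacobian J = [[-y^2, -2·x·y + 5], [2·x·y + 4, x^2 + 2·y]].
At the point, J = [[-9.000, -7.000], [16.000, 10.000]] (det J = 22.000).
Solving J·Δ = −F gives Δ = (-8.182, 10.091).
Then the next iterate is (x, y)₁ = (-6.182, 13.091).
Re-evaluating at (-6.182, 13.091): F = (1124.89081, 647.94665), so ‖F‖₂ = 1298.158.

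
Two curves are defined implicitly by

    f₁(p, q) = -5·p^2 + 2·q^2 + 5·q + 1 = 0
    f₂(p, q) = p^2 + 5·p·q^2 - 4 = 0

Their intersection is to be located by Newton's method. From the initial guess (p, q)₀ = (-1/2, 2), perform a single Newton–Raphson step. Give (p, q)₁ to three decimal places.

At (-1/2, 2): F = (17.750, -13.750).
Jacobian J = [[-10·p, 4·q + 5], [2·p + 5·q^2, 10·p·q]].
At the point, J = [[5.000, 13.000], [19.000, -10.000]] (det J = -297.000).
Solving J·Δ = −F gives Δ = (0.004, -1.367).
Then the next iterate is (p, q)₁ = (-0.496, 0.633).

(-0.496, 0.633)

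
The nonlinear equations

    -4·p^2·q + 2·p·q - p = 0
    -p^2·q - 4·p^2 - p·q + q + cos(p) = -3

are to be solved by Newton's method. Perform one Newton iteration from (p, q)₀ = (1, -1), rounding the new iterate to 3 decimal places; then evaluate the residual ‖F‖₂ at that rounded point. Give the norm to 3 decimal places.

0.017

At (1, -1): F = (1.000, 0.54030).
Jacobian J = [[-8·p·q + 2·q - 1, -4·p^2 + 2·p], [-2·p·q - 8·p - q - sin(p), -p^2 - p + 1]].
At the point, J = [[5.000, -2.000], [-5.84147, -1.000]] (det J = -16.68294).
Solving J·Δ = −F gives Δ = (0.005, 0.512).
Then the next iterate is (p, q)₁ = (1.005, -0.488).
Re-evaluating at (1.005, -0.488): F = (-0.01431, -0.00868), so ‖F‖₂ = 0.017.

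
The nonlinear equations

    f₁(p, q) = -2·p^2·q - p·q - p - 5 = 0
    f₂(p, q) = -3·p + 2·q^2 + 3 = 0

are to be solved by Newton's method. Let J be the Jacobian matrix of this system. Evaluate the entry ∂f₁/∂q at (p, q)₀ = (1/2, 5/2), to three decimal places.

-1.000

∂f₁/∂q = -2·p^2 - p.
At (1/2, 5/2) this is -1.000.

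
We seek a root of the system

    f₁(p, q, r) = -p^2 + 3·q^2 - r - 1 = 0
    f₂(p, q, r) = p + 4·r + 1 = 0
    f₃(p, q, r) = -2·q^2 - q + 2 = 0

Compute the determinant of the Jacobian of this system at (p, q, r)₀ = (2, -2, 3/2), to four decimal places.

105.0000

J = [[-2·p, 6·q, -1], [1, 0, 4], [0, -4·q - 1, 0]].
At the point, J = [[-4.0000, -12.0000, -1.0000], [1.0000, 0.0000, 4.0000], [0.0000, 7.0000, 0.0000]].
det J = 105.0000.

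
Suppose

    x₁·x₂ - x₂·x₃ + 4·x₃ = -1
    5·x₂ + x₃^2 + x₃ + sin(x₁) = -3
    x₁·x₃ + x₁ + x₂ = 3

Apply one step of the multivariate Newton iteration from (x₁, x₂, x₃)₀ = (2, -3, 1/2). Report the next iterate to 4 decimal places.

At (2, -3, 1/2): F = (-1.5000, -10.340703, -3.0000).
Jacobian J = [[x₂, x₁ - x₃, -x₂ + 4], [cos(x₁), 5, 2·x₃ + 1], [x₃ + 1, 1, x₁]].
At the point, J = [[-3.0000, 1.5000, 7.0000], [-0.416147, 5.0000, 2.0000], [1.5000, 1.0000, 2.0000]] (det J = -73.664587).
Solving J·Δ = −F gives Δ = (0.5788, 2.1124, 0.0097).
Then the next iterate is (x₁, x₂, x₃)₁ = (2.5788, -0.8876, 0.5097).

(2.5788, -0.8876, 0.5097)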